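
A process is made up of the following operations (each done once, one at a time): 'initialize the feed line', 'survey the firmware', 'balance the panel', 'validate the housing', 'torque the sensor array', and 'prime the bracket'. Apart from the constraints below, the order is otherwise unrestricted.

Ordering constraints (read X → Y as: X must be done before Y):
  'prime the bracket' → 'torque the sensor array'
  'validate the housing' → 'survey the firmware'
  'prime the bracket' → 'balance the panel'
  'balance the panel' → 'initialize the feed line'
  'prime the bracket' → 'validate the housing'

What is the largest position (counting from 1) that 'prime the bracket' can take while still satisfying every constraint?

Following every chain forward from 'prime the bracket', the operations that must come later are 'initialize the feed line', 'survey the firmware', 'balance the panel', 'validate the housing', 'torque the sensor array' — 5 of them.
So at least 5 operations follow 'prime the bracket', putting 'prime the bracket' no later than position 1. That position is achievable by scheduling everything else first.

1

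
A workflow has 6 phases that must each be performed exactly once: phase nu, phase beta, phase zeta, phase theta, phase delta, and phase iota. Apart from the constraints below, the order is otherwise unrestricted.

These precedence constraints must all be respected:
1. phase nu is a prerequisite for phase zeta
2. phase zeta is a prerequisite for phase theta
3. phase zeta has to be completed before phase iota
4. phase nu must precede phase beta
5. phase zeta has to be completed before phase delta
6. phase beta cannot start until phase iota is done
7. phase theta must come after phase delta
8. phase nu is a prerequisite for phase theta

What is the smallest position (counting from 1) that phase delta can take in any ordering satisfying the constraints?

The phases that are forced before phase delta, directly or transitively, are phase nu, phase zeta. That's 2 phases.
So at minimum 2 phases come before phase delta, putting phase delta no earlier than position 3. That position is achievable by scheduling exactly those predecessors first.

3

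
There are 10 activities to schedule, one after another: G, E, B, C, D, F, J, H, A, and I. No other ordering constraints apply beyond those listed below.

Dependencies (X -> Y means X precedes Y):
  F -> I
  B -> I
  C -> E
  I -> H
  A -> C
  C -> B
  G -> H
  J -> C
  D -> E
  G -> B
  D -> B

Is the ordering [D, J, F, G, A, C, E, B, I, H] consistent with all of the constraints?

Going through the constraints one by one, each required predecessor appears earlier in the sequence than its dependent — e.g. D (position 1) is before B (position 8), as required.

Yes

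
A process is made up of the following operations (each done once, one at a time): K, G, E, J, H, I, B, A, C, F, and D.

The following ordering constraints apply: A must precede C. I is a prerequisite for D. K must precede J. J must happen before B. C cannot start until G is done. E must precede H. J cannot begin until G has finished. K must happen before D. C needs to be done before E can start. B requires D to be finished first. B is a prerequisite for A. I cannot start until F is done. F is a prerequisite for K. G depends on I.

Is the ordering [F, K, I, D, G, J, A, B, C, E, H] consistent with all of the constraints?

Here B comes after A.
That contradicts the constraint that B must precede A.

No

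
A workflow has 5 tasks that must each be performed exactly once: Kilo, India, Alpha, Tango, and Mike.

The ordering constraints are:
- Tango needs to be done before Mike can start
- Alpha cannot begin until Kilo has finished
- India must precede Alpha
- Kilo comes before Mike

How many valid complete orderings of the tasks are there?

The tasks with no prerequisites are Kilo, India, Tango; any of them can be placed first.
Enumerating by repeatedly choosing an available task (one whose prerequisites are all placed) gives 16 distinct complete orderings.

16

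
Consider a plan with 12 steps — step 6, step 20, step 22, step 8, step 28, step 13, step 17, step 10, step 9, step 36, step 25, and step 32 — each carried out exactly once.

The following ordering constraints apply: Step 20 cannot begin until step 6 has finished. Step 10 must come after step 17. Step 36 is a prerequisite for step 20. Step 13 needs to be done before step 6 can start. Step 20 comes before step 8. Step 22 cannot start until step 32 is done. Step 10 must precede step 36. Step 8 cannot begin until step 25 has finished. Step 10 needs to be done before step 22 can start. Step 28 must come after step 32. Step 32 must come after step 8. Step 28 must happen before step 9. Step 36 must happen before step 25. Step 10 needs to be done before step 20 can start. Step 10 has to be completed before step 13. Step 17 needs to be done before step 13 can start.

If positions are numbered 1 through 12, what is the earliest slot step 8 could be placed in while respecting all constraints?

8

Every step that must precede step 8 has to come before it. Tracing all chains that end at step 8, those steps are: step 6, step 20, step 13, step 17, step 10, step 36, step 25 — 7 in total.
With 7 mandatory predecessors, the earliest step 8 can sit is position 7+1 = 8, and placing just those 7 first achieves it.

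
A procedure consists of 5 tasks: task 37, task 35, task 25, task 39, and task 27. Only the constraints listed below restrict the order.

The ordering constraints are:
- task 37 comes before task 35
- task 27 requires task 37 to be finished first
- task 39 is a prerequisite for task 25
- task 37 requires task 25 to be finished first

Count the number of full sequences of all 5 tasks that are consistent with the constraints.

Task 39 is the only task with nothing required before it, so every ordering starts there.
Systematically extending each partial ordering one task at a time and counting, there are 2 complete orderings.

2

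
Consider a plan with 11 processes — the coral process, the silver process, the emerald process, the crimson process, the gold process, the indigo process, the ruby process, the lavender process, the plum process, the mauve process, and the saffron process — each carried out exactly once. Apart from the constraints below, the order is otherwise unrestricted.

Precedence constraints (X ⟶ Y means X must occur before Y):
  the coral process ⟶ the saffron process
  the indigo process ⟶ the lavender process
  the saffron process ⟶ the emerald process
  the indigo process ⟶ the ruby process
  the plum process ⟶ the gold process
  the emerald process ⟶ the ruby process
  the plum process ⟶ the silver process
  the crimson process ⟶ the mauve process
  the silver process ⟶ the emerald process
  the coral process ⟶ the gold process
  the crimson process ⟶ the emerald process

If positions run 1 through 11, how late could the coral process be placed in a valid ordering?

Following every chain forward from the coral process, the processes that must come later are the emerald process, the gold process, the ruby process, the saffron process — 4 of them.
So at least 4 processes follow the coral process, putting the coral process no later than position 7. That position is achievable by scheduling everything else first.

7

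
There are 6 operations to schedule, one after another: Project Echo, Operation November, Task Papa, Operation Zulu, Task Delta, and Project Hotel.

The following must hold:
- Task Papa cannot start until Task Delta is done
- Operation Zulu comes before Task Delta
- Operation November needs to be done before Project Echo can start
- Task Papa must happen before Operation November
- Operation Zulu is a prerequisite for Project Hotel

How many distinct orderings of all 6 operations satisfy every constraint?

Operation Zulu is the only operation with nothing required before it, so every ordering starts there.
Counting all ways to extend the partial order to a total order gives 5.

5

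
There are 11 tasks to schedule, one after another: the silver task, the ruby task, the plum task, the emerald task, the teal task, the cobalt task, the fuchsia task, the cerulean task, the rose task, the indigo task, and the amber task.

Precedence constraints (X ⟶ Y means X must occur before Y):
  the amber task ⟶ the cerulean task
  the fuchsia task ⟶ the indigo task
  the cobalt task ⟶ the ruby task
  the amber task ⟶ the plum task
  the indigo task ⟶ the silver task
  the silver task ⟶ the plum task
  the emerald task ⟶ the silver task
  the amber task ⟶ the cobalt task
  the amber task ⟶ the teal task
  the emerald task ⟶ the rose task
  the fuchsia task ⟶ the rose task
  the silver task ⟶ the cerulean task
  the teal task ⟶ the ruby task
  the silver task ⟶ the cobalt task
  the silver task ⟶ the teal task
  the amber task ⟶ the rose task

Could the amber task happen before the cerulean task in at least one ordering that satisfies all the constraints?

Every valid ordering already has the amber task before the cerulean task (the constraints require it), so in particular at least one does.

Yes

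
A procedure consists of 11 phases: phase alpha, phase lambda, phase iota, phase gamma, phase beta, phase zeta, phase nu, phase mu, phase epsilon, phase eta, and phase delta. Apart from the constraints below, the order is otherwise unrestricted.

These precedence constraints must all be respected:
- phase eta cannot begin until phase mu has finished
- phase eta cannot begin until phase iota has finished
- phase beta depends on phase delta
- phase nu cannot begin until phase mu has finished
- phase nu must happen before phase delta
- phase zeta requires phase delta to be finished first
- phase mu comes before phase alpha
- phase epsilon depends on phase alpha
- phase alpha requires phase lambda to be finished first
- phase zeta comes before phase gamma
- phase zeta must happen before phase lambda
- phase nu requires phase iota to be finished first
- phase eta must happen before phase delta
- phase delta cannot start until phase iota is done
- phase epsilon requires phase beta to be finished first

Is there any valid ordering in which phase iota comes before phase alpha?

Every valid ordering already has phase iota before phase alpha (the constraints require it), so in particular at least one does.

Yes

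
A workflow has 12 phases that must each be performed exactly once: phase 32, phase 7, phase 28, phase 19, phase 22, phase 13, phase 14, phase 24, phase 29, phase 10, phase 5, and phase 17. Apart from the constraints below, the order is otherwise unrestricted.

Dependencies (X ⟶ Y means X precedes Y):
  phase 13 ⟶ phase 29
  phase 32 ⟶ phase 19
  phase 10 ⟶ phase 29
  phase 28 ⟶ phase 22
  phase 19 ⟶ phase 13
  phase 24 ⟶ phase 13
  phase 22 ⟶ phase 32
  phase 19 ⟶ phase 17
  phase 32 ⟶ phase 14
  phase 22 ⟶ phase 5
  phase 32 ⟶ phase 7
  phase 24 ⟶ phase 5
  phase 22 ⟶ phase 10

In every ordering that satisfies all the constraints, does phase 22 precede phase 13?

Yes

Chaining the stated constraints: phase 22 → phase 32 → phase 19 → phase 13.
So phase 22 must precede phase 13 in any valid ordering.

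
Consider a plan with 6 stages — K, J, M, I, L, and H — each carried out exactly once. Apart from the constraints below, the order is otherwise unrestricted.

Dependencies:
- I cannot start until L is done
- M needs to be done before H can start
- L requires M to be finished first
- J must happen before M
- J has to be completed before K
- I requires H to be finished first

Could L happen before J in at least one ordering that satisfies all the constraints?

No

Following J → M → L, J must precede L in every valid ordering.
Hence L can never be scheduled before J.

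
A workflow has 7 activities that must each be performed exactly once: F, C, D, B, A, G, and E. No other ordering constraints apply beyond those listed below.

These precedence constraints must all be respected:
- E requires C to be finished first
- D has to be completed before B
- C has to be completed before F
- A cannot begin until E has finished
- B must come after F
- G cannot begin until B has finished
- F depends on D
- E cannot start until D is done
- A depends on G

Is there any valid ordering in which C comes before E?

Every valid ordering already has C before E (the constraints require it), so in particular at least one does.

Yes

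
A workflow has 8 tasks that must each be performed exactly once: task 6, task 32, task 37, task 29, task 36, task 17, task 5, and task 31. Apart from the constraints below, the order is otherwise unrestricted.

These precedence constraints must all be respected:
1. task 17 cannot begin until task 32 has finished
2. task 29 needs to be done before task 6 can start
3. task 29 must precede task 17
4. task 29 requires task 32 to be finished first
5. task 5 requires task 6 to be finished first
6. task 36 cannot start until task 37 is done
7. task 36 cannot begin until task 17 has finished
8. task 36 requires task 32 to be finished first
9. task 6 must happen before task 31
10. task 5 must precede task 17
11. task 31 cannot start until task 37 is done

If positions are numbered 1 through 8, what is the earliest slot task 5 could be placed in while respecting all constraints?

The tasks that are forced before task 5, directly or transitively, are task 6, task 32, task 29. That's 3 tasks.
So at minimum 3 tasks come before task 5, putting task 5 no earlier than position 4. That position is achievable by scheduling exactly those predecessors first.

4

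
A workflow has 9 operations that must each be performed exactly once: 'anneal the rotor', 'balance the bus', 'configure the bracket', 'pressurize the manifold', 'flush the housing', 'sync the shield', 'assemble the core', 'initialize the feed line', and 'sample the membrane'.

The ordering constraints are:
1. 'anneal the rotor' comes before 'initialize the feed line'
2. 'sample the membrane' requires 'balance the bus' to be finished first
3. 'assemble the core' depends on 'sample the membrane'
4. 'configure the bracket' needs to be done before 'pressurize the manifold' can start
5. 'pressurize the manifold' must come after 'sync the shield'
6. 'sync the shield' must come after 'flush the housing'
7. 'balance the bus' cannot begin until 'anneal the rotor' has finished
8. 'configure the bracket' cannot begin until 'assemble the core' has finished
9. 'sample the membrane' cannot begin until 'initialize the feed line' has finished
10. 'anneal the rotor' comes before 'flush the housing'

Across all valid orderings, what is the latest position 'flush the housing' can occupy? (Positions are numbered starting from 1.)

7

Following every chain forward from 'flush the housing', the operations that must come later are 'pressurize the manifold', 'sync the shield' — 2 of them.
With 2 mandatory successors out of 9 operations total, the latest slot for 'flush the housing' is 9−2 = 7, and it's reachable by doing all non-successors before 'flush the housing'.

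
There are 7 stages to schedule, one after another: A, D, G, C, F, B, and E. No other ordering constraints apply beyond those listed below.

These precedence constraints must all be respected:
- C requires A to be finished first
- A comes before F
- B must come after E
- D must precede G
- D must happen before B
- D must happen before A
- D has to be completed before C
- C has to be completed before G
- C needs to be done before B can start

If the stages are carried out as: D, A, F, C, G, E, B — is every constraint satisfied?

Checking each listed constraint against this order: for instance, D is in position 1 and B in position 7, so that constraint holds — and the remaining constraints check out the same way.

Yes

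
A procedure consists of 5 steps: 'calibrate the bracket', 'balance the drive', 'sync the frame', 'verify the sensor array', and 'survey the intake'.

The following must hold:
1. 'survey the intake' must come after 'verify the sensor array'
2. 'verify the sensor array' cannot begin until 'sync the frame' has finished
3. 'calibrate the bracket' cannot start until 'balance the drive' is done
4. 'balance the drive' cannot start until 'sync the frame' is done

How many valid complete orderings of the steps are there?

'sync the frame' is the only step with nothing required before it, so every ordering starts there.
Systematically extending each partial ordering one step at a time and counting, there are 6 complete orderings.

6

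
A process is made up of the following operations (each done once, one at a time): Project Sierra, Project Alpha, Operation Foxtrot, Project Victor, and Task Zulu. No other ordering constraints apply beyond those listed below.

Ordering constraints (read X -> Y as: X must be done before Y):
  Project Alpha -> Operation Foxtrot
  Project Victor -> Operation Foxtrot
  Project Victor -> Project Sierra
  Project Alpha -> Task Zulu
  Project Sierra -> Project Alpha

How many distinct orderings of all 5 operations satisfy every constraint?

2

Only Project Victor has no prerequisites, so it must go first.
Counting all ways to extend the partial order to a total order gives 2.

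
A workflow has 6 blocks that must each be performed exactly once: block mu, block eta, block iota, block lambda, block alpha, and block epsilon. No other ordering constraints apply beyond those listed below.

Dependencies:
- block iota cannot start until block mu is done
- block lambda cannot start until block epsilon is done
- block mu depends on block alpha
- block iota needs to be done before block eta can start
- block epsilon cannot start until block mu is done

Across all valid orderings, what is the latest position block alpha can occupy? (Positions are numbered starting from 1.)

Following every chain forward from block alpha, the blocks that must come later are block mu, block eta, block iota, block lambda, block epsilon — 5 of them.
With 5 mandatory successors out of 6 blocks total, the latest slot for block alpha is 6−5 = 1, and it's reachable by doing all non-successors before block alpha.

1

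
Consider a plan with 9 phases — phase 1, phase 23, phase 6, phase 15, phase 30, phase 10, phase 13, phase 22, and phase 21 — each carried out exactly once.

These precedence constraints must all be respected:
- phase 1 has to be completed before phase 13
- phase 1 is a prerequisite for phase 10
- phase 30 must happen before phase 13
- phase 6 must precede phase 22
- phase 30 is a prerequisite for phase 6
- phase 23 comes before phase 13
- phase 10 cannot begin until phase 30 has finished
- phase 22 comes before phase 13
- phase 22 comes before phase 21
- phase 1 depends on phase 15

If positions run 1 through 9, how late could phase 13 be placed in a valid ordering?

9

Phase 13 has no required successors, so nothing stops it from going last (position 9).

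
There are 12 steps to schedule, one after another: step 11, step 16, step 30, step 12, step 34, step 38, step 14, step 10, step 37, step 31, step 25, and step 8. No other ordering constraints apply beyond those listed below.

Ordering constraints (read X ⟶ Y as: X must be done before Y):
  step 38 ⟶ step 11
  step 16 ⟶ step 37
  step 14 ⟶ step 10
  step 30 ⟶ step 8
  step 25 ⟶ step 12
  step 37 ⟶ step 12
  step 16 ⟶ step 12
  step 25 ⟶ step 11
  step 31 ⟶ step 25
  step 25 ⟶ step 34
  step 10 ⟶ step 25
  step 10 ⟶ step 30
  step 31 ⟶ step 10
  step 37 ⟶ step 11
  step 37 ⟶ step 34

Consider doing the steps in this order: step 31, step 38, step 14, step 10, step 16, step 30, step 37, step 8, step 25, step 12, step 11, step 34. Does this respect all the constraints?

Yes

Checking each listed constraint against this order: for instance, step 38 is in position 2 and step 11 in position 11, so that constraint holds — and the remaining constraints check out the same way.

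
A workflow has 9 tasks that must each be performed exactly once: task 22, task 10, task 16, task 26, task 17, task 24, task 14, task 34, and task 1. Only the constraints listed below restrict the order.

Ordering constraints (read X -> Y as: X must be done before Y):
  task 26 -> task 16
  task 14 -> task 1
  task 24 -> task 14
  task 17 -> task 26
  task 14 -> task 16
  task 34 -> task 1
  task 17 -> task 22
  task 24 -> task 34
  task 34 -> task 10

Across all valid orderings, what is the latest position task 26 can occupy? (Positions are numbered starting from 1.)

Following the constraints forward from task 26, its only required successor is task 16.
With 1 mandatory successor out of 9 tasks total, the latest slot for task 26 is 9−1 = 8, and it's reachable by doing all non-successors before task 26.

8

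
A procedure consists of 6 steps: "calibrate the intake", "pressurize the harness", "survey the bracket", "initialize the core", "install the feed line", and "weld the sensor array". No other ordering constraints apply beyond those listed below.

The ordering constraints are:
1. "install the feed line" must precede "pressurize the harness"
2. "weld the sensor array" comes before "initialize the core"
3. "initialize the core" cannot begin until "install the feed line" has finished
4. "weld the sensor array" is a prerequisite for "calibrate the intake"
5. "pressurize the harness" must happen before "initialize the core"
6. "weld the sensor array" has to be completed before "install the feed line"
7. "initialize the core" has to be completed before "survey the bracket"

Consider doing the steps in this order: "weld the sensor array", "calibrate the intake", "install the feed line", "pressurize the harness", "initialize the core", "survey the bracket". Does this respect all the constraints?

Going through the constraints one by one, each required predecessor appears earlier in the sequence than its dependent — e.g. "weld the sensor array" (position 1) is before "initialize the core" (position 5), as required.

Yes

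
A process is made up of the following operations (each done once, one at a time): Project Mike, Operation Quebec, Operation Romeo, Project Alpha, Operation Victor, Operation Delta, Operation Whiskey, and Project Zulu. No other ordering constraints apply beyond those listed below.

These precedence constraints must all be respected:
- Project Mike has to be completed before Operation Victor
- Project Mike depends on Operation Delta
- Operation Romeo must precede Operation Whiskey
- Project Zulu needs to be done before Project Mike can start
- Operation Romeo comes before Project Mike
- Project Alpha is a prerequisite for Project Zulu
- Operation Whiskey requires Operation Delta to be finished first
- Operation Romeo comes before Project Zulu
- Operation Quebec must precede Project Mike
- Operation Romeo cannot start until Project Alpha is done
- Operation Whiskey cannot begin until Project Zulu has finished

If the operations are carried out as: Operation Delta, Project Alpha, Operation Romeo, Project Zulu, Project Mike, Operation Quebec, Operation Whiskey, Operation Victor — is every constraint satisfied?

The sequence places Project Mike ahead of Operation Quebec.
But one of the constraints requires Operation Quebec before Project Mike, so this ordering violates it.

No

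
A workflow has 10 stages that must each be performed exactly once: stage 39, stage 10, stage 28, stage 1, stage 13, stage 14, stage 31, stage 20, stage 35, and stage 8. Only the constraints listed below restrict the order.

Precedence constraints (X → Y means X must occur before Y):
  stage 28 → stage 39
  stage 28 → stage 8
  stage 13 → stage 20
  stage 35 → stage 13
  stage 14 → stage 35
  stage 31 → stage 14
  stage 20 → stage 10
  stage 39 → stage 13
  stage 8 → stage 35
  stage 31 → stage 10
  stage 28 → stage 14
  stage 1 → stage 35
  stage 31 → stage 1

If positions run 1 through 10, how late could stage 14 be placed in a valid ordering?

6

Following every chain forward from stage 14, the stages that must come later are stage 10, stage 13, stage 20, stage 35 — 4 of them.
With 4 mandatory successors out of 10 stages total, the latest slot for stage 14 is 10−4 = 6, and it's reachable by doing all non-successors before stage 14.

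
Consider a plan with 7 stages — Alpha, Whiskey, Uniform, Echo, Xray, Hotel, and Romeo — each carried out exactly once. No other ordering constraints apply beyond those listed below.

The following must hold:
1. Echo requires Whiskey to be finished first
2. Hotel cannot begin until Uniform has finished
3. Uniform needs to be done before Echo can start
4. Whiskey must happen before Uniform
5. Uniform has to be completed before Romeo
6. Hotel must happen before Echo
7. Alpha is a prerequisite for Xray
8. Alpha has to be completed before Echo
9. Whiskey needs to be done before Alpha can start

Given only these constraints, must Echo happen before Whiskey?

In fact the dependencies run the other way: Whiskey → Echo.
So Echo does not have to come before Whiskey — it cannot.

No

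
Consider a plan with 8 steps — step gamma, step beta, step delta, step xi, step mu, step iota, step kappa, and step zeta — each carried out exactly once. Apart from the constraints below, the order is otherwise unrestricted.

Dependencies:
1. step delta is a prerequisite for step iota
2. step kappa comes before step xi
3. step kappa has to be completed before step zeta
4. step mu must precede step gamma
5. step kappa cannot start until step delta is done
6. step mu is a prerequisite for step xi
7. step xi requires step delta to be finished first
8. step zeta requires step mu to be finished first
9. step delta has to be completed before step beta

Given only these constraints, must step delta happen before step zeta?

Yes

Tracing the constraints gives a chain: step delta → step kappa → step zeta.
So step delta must precede step zeta in any valid ordering.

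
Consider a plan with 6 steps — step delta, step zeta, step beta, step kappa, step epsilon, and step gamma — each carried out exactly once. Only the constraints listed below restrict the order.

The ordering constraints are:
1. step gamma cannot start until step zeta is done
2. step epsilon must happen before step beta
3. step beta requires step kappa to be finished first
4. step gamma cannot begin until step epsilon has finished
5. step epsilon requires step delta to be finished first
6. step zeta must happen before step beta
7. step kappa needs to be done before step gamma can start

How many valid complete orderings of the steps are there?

3 steps have no prerequisites (step delta, step zeta, step kappa), so any of them could come first.
Counting all ways to extend the partial order to a total order gives 24.

24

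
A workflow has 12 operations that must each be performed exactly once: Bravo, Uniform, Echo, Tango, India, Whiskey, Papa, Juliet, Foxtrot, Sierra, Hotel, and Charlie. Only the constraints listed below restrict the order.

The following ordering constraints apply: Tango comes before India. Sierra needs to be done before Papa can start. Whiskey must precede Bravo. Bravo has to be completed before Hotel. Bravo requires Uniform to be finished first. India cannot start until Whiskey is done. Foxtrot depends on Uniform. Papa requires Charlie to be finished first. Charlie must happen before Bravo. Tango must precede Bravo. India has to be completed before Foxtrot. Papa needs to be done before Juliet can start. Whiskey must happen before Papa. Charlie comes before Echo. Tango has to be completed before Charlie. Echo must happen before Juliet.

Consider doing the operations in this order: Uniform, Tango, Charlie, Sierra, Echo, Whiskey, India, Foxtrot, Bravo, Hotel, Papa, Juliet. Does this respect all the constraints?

Going through the constraints one by one, each required predecessor appears earlier in the sequence than its dependent — e.g. Uniform (position 1) is before Bravo (position 9), as required.

Yes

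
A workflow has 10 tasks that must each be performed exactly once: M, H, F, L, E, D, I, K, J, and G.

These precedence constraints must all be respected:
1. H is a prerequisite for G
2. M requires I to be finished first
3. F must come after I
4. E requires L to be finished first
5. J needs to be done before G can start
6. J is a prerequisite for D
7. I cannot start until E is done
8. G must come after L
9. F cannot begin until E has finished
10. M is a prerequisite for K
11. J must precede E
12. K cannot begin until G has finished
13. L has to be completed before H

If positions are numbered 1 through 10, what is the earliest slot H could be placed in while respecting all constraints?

2

Working backwards through the constraints from H, its only required predecessor is L.
So at minimum 1 task comes before H, putting H no earlier than position 2. That position is achievable by scheduling exactly that predecessor first.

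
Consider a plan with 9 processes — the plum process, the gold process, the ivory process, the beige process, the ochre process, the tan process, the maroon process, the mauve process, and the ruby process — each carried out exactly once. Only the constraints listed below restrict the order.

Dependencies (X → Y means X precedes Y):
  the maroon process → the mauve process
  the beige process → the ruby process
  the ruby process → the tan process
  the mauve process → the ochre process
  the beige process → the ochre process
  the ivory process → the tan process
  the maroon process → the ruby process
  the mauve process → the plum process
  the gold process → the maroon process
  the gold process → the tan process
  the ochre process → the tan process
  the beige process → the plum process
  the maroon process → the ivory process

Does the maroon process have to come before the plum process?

Chaining the stated constraints: the maroon process → the mauve process → the plum process.
So the maroon process must precede the plum process in any valid ordering.

Yes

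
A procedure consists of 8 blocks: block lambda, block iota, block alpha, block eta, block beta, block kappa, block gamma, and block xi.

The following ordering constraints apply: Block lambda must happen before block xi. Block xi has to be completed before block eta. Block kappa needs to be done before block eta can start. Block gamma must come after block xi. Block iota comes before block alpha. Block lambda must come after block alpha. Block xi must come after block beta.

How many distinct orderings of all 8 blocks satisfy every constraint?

3 blocks have no prerequisites (block iota, block beta, block kappa), so any of them could come first.
Systematically extending each partial ordering one block at a time and counting, there are 52 complete orderings.

52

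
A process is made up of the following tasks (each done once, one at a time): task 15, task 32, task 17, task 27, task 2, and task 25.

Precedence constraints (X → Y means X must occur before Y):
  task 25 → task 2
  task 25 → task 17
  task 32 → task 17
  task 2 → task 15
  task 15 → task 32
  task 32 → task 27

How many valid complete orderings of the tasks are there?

2

Only task 25 has no prerequisites, so it must go first.
Counting all ways to extend the partial order to a total order gives 2.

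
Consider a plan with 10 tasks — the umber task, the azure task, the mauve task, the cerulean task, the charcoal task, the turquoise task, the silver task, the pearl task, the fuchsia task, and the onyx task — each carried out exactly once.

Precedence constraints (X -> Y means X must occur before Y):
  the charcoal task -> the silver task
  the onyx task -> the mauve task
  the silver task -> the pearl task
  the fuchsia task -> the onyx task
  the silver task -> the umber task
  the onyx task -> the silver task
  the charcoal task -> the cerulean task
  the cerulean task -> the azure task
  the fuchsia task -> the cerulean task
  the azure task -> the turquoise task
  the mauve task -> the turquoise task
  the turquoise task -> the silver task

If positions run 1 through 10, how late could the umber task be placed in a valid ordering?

No constraint forces any task after the umber task, so it can be placed last, in position 10.

10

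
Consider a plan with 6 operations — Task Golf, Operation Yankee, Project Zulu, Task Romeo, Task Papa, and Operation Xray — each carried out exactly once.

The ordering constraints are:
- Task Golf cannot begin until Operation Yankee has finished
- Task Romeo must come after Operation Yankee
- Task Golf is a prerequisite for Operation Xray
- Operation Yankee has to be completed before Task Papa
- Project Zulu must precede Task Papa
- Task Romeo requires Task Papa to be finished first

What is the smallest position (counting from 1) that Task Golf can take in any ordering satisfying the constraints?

The only operation forced before Task Golf (directly or transitively) is Operation Yankee.
So at minimum 1 operation comes before Task Golf, putting Task Golf no earlier than position 2. That position is achievable by scheduling exactly that predecessor first.

2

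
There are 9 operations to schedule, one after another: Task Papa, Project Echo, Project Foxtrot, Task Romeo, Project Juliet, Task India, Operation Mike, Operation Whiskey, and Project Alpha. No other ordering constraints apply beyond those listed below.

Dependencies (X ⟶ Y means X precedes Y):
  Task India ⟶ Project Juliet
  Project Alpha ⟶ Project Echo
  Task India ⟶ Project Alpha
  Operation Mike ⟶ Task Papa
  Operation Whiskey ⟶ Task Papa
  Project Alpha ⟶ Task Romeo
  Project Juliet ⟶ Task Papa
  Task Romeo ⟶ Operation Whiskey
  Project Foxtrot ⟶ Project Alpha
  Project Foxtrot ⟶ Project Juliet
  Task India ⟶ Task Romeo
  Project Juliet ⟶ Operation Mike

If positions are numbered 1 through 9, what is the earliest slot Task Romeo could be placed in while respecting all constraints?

The operations that are forced before Task Romeo, directly or transitively, are Project Foxtrot, Task India, Project Alpha. That's 3 operations.
With 3 mandatory predecessors, the earliest Task Romeo can sit is position 3+1 = 4, and placing just those 3 first achieves it.

4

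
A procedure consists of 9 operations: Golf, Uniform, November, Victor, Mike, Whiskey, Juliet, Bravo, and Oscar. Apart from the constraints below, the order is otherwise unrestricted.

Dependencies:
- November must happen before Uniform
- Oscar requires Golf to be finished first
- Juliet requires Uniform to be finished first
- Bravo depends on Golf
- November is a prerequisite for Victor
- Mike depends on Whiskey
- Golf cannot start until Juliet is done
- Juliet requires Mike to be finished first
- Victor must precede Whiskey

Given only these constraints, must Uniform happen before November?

There is a chain November → Uniform, which puts November before Uniform.
So Uniform never precedes November.

No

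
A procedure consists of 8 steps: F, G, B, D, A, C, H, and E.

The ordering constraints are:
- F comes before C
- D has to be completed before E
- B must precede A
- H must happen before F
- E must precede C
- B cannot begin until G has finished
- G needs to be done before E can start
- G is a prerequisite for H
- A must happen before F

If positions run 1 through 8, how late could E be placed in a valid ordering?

7

Following the constraints forward from E, its only required successor is C.
With 1 mandatory successor out of 8 steps total, the latest slot for E is 8−1 = 7, and it's reachable by doing all non-successors before E.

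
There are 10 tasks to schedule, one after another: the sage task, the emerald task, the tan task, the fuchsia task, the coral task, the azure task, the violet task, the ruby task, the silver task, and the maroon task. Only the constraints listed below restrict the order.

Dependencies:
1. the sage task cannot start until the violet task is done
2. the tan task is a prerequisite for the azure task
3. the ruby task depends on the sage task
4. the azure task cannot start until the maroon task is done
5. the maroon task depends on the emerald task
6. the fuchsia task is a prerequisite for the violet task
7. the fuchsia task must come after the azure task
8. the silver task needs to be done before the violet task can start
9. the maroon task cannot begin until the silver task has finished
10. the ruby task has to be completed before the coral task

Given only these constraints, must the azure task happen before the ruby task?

There is a constraint chain the azure task → the fuchsia task → the violet task → the sage task → the ruby task.
That forces the azure task before the ruby task in every valid schedule.

Yes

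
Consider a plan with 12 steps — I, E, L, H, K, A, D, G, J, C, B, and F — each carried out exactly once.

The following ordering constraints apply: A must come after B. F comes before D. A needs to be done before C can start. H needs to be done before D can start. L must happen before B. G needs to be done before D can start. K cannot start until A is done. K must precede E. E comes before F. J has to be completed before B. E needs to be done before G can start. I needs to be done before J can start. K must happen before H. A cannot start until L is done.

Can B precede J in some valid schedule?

Following J → B, J must precede B in every valid ordering.
Hence B can never be scheduled before J.

No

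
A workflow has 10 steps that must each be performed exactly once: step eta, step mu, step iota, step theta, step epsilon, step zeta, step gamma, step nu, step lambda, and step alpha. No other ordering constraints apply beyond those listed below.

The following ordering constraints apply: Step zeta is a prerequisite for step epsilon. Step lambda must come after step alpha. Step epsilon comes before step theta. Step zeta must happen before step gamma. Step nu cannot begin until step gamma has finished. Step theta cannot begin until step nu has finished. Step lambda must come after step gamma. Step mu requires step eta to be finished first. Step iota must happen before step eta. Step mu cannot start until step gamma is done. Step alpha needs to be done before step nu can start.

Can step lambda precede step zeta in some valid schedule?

The constraints give a chain step zeta → step gamma → step lambda, which forces step zeta before step lambda.
Hence step lambda can never be scheduled before step zeta.

No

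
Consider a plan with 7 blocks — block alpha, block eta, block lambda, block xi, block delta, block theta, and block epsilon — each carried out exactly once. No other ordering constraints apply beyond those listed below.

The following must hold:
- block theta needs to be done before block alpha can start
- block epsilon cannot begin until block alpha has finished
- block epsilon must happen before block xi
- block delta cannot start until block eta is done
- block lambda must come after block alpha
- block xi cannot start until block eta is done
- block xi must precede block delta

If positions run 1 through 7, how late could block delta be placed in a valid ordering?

Nothing depends on block delta, so it can be the final block, position 7.

7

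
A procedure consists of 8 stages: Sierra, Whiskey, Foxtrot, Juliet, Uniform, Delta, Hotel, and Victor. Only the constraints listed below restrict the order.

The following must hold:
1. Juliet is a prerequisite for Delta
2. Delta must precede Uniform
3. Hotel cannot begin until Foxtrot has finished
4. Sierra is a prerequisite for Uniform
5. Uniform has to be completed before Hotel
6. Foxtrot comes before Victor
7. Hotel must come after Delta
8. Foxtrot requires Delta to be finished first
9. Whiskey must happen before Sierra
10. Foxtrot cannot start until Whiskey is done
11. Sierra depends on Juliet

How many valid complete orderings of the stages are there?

2 stages have no prerequisites (Whiskey, Juliet), so any of them could come first.
Counting all ways to extend the partial order to a total order gives 37.

37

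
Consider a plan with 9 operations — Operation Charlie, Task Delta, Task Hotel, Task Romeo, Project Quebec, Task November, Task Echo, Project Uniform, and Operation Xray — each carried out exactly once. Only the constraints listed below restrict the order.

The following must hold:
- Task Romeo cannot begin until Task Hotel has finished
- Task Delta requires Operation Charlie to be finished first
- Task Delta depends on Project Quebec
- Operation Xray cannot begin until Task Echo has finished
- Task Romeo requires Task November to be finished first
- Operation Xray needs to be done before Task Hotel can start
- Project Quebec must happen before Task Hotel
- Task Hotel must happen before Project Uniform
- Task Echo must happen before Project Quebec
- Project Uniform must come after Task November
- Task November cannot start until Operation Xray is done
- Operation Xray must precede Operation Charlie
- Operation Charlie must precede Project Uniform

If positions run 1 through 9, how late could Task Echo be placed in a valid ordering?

1

Every operation that must follow Task Echo has to come after it. Tracing all chains starting from Task Echo, those operations are: Operation Charlie, Task Delta, Task Hotel, Task Romeo, Project Quebec, Task November, Project Uniform, Operation Xray — 8 in total.
So at least 8 operations follow Task Echo, putting Task Echo no later than position 1. That position is achievable by scheduling everything else first.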